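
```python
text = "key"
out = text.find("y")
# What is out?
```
Trace:
  text='key'
  text='key', out=2

Final answer: 2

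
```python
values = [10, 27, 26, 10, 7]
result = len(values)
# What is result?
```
Trace:
  values=[10, 27, 26, 10, 7]
  values=[10, 27, 26, 10, 7], result=5

Final answer: 5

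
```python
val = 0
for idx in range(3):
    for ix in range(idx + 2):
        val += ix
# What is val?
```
Trace:
  val=0
  val=0, idx=0, ix=0
  val=1, idx=0, ix=1
  val=1, idx=1, ix=0
  val=2, idx=1, ix=1
  val=4, idx=1, ix=2
  val=4, idx=2, ix=0
  val=5, idx=2, ix=1
  val=7, idx=2, ix=2
  val=10, idx=2, ix=3

Final answer: 10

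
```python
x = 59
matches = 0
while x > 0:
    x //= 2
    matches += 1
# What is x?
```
Trace:
  x=59
  x=59, matches=0
  x=29, matches=1
  x=14, matches=2
  x=7, matches=3
  x=3, matches=4
  x=1, matches=5
  x=0, matches=6

Final answer: 0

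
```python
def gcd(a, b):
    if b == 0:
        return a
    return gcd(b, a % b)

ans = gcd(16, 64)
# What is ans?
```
Call trace:
gcd(a=16, b=64)
  gcd(a=64, b=16)
    gcd(a=16, b=0)
    -> return 16
  -> return 16
-> return 16

Final answer: 16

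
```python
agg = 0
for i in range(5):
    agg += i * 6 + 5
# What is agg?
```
Trace:
  agg=0
  agg=5, i=0
  agg=16, i=1
  agg=33, i=2
  agg=56, i=3
  agg=85, i=4

Final answer: 85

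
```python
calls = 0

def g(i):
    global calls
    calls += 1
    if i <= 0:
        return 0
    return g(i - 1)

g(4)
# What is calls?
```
Call trace:
g(i=4)
  g(i=3)
    g(i=2)
      g(i=1)
        g(i=0)
        -> return 0
      -> return 0
    -> return 0
  -> return 0
-> return 0

calls is incremented once per call. g is entered once for each i = 4, 3, 2, 1, 0 (the i <= 0 call returns without recursing), i.e. 4 + 1 calls.
calls = 5

Final answer: 5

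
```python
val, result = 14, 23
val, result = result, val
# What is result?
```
Trace:
  val=14, result=23
  val=23, result=14

Final answer: 14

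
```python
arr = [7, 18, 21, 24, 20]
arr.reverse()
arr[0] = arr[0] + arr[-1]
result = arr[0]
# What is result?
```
Trace:
  arr=[7, 18, 21, 24, 20]
  arr=[20, 24, 21, 18, 7]
  arr=[27, 24, 21, 18, 7]
  arr=[27, 24, 21, 18, 7], result=27

Final answer: 27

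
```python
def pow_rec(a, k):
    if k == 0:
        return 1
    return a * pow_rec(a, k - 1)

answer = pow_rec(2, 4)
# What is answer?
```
Call trace:
pow_rec(a=2, k=4)
  pow_rec(a=2, k=3)
    pow_rec(a=2, k=2)
      pow_rec(a=2, k=1)
        pow_rec(a=2, k=0)
        -> return 1
      -> return 2
    -> return 4
  -> return 8
-> return 16

Final answer: 16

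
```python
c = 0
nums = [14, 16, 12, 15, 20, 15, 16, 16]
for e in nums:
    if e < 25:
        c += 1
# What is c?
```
Trace:
  c=0
  c=1, e=14
  c=2, e=16
  c=3, e=12
  c=4, e=15
  c=5, e=20
  c=6, e=15
  c=7, e=16
  c=8, e=16

Final answer: 8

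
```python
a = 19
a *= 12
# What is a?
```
Trace:
  a=19
  a=228

Final answer: 228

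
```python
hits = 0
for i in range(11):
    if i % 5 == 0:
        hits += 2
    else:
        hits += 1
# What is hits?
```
Trace:
  hits=0
  hits=2, i=0
  hits=3, i=1
  hits=4, i=2
  hits=5, i=3
  hits=6, i=4
  hits=8, i=5
  hits=9, i=6
  hits=10, i=7
  hits=11, i=8
  hits=12, i=9
  hits=14, i=10

Final answer: 14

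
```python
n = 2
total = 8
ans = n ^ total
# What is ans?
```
Trace:
  n=2
  n=2, total=8
  n=2, total=8, ans=10

Final answer: 10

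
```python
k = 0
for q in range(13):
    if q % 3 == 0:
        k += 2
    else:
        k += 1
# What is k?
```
Trace:
  k=0
  k=2, q=0
  k=3, q=1
  k=4, q=2
  k=6, q=3
  k=7, q=4
  k=8, q=5
  k=10, q=6
  k=11, q=7
  k=12, q=8
  k=14, q=9
  k=15, q=10
  k=16, q=11
  k=18, q=12

Final answer: 18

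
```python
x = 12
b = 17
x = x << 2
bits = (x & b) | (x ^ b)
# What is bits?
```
Trace:
  x=12
  x=12, b=17
  x=48, b=17
  x=48, b=17, bits=49

Final answer: 49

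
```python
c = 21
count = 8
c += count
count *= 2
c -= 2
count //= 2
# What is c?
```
Trace:
  c=21
  c=21, count=8
  c=29, count=8
  c=29, count=16
  c=27, count=16
  c=27, count=8

Final answer: 27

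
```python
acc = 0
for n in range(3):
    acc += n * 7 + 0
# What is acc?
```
Trace:
  acc=0
  acc=0, n=0
  acc=7, n=1
  acc=21, n=2

Final answer: 21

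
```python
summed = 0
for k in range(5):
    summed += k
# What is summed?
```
Trace:
  summed=0
  summed=0, k=0
  summed=1, k=1
  summed=3, k=2
  summed=6, k=3
  summed=10, k=4

Final answer: 10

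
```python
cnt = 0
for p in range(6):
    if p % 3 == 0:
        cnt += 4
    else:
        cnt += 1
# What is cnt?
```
Trace:
  cnt=0
  cnt=4, p=0
  cnt=5, p=1
  cnt=6, p=2
  cnt=10, p=3
  cnt=11, p=4
  cnt=12, p=5

Final answer: 12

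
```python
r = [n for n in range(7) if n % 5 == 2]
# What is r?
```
Trace:
  n=0
  n=1
  n=2
  n=3
  n=4
  n=5
  n=6
  r=[2]

Final answer: [2]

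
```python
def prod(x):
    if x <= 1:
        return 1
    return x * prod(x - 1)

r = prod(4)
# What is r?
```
Call trace:
prod(x=4)
  prod(x=3)
    prod(x=2)
      prod(x=1)
      -> return 1
    -> return 2
  -> return 6
-> return 24

Final answer: 24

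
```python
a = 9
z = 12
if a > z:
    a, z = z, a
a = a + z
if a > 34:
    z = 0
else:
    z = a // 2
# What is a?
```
Trace:
  a=9
  a=9, z=12
  a=9, z=12
  a=21, z=12
  a=21, z=10

Final answer: 21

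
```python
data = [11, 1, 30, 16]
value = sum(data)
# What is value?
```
Trace:
  data=[11, 1, 30, 16]
  data=[11, 1, 30, 16], value=58

Final answer: 58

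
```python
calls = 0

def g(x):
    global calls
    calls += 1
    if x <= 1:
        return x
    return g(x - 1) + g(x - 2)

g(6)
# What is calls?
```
Call trace (a repeated sub-call is expanded the first time; later identical calls just restate its return value):
g(x=6)
  g(x=5)
    g(x=4)
      g(x=3)
        g(x=2)
          g(x=1)
          -> return 1
          g(x=0)
          -> return 0
        -> return 1
        g(x=1)
        -> return 1
      -> return 2
      g(x=2) -> return 1  (same call as traced above)
    -> return 3
    g(x=3) -> return 2  (same call as traced above)
  -> return 5
  g(x=4) -> return 3  (same call as traced above)
-> return 8

calls is incremented once per call, so count the calls in each subtree. Let C(x) = number of calls made by g(x).
C(0) = C(1) = 1 (base case, no recursion); C(x) = 1 + C(x - 1) + C(x - 2) otherwise.
C(2) = 1 + C(1) + C(0) = 1 + 1 + 1 = 3
C(3) = 1 + C(2) + C(1) = 1 + 3 + 1 = 5
C(4) = 1 + C(3) + C(2) = 1 + 5 + 3 = 9
C(5) = 1 + C(4) + C(3) = 1 + 9 + 5 = 15
C(6) = 1 + C(5) + C(4) = 1 + 15 + 9 = 25
calls = C(6) = 25

Final answer: 25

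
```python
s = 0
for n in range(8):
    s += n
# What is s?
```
Trace:
  s=0
  s=0, n=0
  s=1, n=1
  s=3, n=2
  s=6, n=3
  s=10, n=4
  s=15, n=5
  s=21, n=6
  s=28, n=7

Final answer: 28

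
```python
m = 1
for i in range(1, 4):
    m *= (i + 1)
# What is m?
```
Trace:
  m=1
  m=2, i=1
  m=6, i=2
  m=24, i=3

Final answer: 24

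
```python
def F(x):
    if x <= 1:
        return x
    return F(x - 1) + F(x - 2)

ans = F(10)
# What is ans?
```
Call trace (a repeated sub-call is expanded the first time; later identical calls just restate its return value):
F(x=10)
  F(x=9)
    F(x=8)
      F(x=7)
        F(x=6)
          F(x=5)
            F(x=4)
              F(x=3)
                F(x=2)
                  F(x=1)
                  -> return 1
                  F(x=0)
                  -> return 0
                -> return 1
                F(x=1)
                -> return 1
              -> return 2
              F(x=2) -> return 1  (same call as traced above)
            -> return 3
            F(x=3) -> return 2  (same call as traced above)
          -> return 5
          F(x=4) -> return 3  (same call as traced above)
        -> return 8
        F(x=5) -> return 5  (same call as traced above)
      -> return 13
      F(x=6) -> return 8  (same call as traced above)
    -> return 21
    F(x=7) -> return 13  (same call as traced above)
  -> return 34
  F(x=8) -> return 21  (same call as traced above)
-> return 55

Final answer: 55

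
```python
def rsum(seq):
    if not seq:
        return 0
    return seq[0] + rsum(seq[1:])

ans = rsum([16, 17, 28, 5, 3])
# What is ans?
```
Call trace:
rsum(seq=[16, 17, 28, 5, 3])
  rsum(seq=[17, 28, 5, 3])
    rsum(seq=[28, 5, 3])
      rsum(seq=[5, 3])
        rsum(seq=[3])
          rsum(seq=[])
          -> return 0
        -> return 3
      -> return 8
    -> return 36
  -> return 53
-> return 69

Final answer: 69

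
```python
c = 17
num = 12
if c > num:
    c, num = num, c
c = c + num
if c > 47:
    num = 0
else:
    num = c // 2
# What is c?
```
Trace:
  c=17
  c=17, num=12
  c=12, num=17
  c=29, num=17
  c=29, num=14

Final answer: 29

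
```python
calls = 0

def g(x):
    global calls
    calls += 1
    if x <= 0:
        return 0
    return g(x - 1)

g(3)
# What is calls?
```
Call trace:
g(x=3)
  g(x=2)
    g(x=1)
      g(x=0)
      -> return 0
    -> return 0
  -> return 0
-> return 0

calls is incremented once per call. g is entered once for each x = 3, 2, 1, 0 (the x <= 0 call returns without recursing), i.e. 3 + 1 calls.
calls = 4

Final answer: 4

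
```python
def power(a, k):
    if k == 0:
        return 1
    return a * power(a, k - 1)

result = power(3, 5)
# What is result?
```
Call trace:
power(a=3, k=5)
  power(a=3, k=4)
    power(a=3, k=3)
      power(a=3, k=2)
        power(a=3, k=1)
          power(a=3, k=0)
          -> return 1
        -> return 3
      -> return 9
    -> return 27
  -> return 81
-> return 243

Final answer: 243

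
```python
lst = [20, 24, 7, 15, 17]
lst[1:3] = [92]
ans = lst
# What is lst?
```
Trace:
  lst=[20, 24, 7, 15, 17]
  lst=[20, 92, 15, 17]
  lst=[20, 92, 15, 17], ans=[20, 92, 15, 17]

Final answer: [20, 92, 15, 17]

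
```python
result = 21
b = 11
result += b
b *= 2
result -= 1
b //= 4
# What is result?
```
Trace:
  result=21
  result=21, b=11
  result=32, b=11
  result=32, b=22
  result=31, b=22
  result=31, b=5

Final answer: 31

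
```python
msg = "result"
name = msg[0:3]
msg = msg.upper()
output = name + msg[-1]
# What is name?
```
Trace:
  msg='result'
  msg='result', name='res'
  msg='RESULT', name='res'
  msg='RESULT', name='res', output='resT'

Final answer: 'res'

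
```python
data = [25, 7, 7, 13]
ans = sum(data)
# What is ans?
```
Trace:
  data=[25, 7, 7, 13]
  data=[25, 7, 7, 13], ans=52

Final answer: 52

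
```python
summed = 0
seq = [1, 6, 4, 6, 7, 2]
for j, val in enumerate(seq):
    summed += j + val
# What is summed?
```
Trace:
  summed=0
  summed=1, j=0, val=1
  summed=8, j=1, val=6
  summed=14, j=2, val=4
  summed=23, j=3, val=6
  summed=34, j=4, val=7
  summed=41, j=5, val=2

Final answer: 41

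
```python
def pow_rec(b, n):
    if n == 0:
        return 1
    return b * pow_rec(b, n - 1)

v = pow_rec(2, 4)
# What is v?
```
Call trace:
pow_rec(b=2, n=4)
  pow_rec(b=2, n=3)
    pow_rec(b=2, n=2)
      pow_rec(b=2, n=1)
        pow_rec(b=2, n=0)
        -> return 1
      -> return 2
    -> return 4
  -> return 8
-> return 16

Final answer: 16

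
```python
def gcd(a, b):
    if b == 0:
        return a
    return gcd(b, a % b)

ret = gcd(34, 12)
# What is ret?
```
Call trace:
gcd(a=34, b=12)
  gcd(a=12, b=10)
    gcd(a=10, b=2)
      gcd(a=2, b=0)
      -> return 2
    -> return 2
  -> return 2
-> return 2

Final answer: 2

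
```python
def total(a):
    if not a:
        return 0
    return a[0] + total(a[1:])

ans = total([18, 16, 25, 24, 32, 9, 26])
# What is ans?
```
Call trace:
total(a=[18, 16, 25, 24, 32, 9, 26])
  total(a=[16, 25, 24, 32, 9, 26])
    total(a=[25, 24, 32, 9, 26])
      total(a=[24, 32, 9, 26])
        total(a=[32, 9, 26])
          total(a=[9, 26])
            total(a=[26])
              total(a=[])
              -> return 0
            -> return 26
          -> return 35
        -> return 67
      -> return 91
    -> return 116
  -> return 132
-> return 150

Final answer: 150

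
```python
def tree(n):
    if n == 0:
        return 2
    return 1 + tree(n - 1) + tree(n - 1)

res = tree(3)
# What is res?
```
Call trace (a repeated sub-call is expanded the first time; later identical calls just restate its return value):
tree(n=3)
  tree(n=2)
    tree(n=1)
      tree(n=0)
      -> return 2
      tree(n=0)
      -> return 2
    -> return 5
    tree(n=1) -> return 5  (same call as traced above)
  -> return 11
  tree(n=2) -> return 11  (same call as traced above)
-> return 23

Final answer: 23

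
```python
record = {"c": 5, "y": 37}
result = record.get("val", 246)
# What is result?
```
Trace:
  record={'c': 5, 'y': 37}
  record={'c': 5, 'y': 37}, result=246

Final answer: 246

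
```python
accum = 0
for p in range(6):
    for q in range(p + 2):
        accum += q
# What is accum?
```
Trace:
  accum=0
  accum=0, p=0, q=0
  accum=1, p=0, q=1
  accum=1, p=1, q=0
  accum=2, p=1, q=1
  accum=4, p=1, q=2
  accum=4, p=2, q=0
  accum=5, p=2, q=1
  accum=7, p=2, q=2
  accum=10, p=2, q=3
  accum=10, p=3, q=0
  accum=11, p=3, q=1
  accum=13, p=3, q=2
  accum=16, p=3, q=3
  accum=20, p=3, q=4
  accum=20, p=4, q=0
  accum=21, p=4, q=1
  accum=23, p=4, q=2
  accum=26, p=4, q=3
  accum=30, p=4, q=4
  accum=35, p=4, q=5
  accum=35, p=5, q=0
  accum=36, p=5, q=1
  accum=38, p=5, q=2
  accum=41, p=5, q=3
  accum=45, p=5, q=4
  accum=50, p=5, q=5
  accum=56, p=5, q=6

Final answer: 56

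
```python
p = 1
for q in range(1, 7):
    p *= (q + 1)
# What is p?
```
Trace:
  p=1
  p=2, q=1
  p=6, q=2
  p=24, q=3
  p=120, q=4
  p=720, q=5
  p=5040, q=6

Final answer: 5040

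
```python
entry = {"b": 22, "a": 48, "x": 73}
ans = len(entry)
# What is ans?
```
Trace:
  entry={'b': 22, 'a': 48, 'x': 73}
  entry={'b': 22, 'a': 48, 'x': 73}, ans=3

Final answer: 3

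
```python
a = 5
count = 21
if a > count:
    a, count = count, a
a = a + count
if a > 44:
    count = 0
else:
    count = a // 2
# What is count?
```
Trace:
  a=5
  a=5, count=21
  a=5, count=21
  a=26, count=21
  a=26, count=13

Final answer: 13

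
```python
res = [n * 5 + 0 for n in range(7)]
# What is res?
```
Trace:
  n=0
  n=1
  n=2
  n=3
  n=4
  n=5
  n=6
  res=[0, 5, 10, 15, 20, 25, 30]

Final answer: [0, 5, 10, 15, 20, 25, 30]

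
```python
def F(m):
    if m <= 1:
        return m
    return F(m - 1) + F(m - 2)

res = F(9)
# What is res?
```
Call trace (a repeated sub-call is expanded the first time; later identical calls just restate its return value):
F(m=9)
  F(m=8)
    F(m=7)
      F(m=6)
        F(m=5)
          F(m=4)
            F(m=3)
              F(m=2)
                F(m=1)
                -> return 1
                F(m=0)
                -> return 0
              -> return 1
              F(m=1)
              -> return 1
            -> return 2
            F(m=2) -> return 1  (same call as traced above)
          -> return 3
          F(m=3) -> return 2  (same call as traced above)
        -> return 5
        F(m=4) -> return 3  (same call as traced above)
      -> return 8
      F(m=5) -> return 5  (same call as traced above)
    -> return 13
    F(m=6) -> return 8  (same call as traced above)
  -> return 21
  F(m=7) -> return 13  (same call as traced above)
-> return 34

Final answer: 34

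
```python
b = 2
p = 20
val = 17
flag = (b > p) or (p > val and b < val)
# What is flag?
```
Trace:
  b=2
  b=2, p=20
  b=2, p=20, val=17
  b=2, p=20, val=17, flag=True

Final answer: True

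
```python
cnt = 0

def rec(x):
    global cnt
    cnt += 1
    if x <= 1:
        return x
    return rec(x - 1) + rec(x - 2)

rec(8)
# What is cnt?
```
Call trace (a repeated sub-call is expanded the first time; later identical calls just restate its return value):
rec(x=8)
  rec(x=7)
    rec(x=6)
      rec(x=5)
        rec(x=4)
          rec(x=3)
            rec(x=2)
              rec(x=1)
              -> return 1
              rec(x=0)
              -> return 0
            -> return 1
            rec(x=1)
            -> return 1
          -> return 2
          rec(x=2) -> return 1  (same call as traced above)
        -> return 3
        rec(x=3) -> return 2  (same call as traced above)
      -> return 5
      rec(x=4) -> return 3  (same call as traced above)
    -> return 8
    rec(x=5) -> return 5  (same call as traced above)
  -> return 13
  rec(x=6) -> return 8  (same call as traced above)
-> return 21

cnt is incremented once per call, so count the calls in each subtree. Let C(x) = number of calls made by rec(x).
C(0) = C(1) = 1 (base case, no recursion); C(x) = 1 + C(x - 1) + C(x - 2) otherwise.
C(2) = 1 + C(1) + C(0) = 1 + 1 + 1 = 3
C(3) = 1 + C(2) + C(1) = 1 + 3 + 1 = 5
C(4) = 1 + C(3) + C(2) = 1 + 5 + 3 = 9
C(5) = 1 + C(4) + C(3) = 1 + 9 + 5 = 15
C(6) = 1 + C(5) + C(4) = 1 + 15 + 9 = 25
C(7) = 1 + C(6) + C(5) = 1 + 25 + 15 = 41
C(8) = 1 + C(7) + C(6) = 1 + 41 + 25 = 67
cnt = C(8) = 67

Final answer: 67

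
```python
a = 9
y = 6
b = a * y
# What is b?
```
Trace:
  a=9
  a=9, y=6
  a=9, y=6, b=54

Final answer: 54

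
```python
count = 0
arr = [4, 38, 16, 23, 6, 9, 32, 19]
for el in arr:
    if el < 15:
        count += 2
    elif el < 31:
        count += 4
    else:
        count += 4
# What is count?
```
Trace:
  count=0
  count=2, el=4
  count=6, el=38
  count=10, el=16
  count=14, el=23
  count=16, el=6
  count=18, el=9
  count=22, el=32
  count=26, el=19

Final answer: 26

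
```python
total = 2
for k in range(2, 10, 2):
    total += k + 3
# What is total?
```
Trace:
  total=2
  total=7, k=2
  total=14, k=4
  total=23, k=6
  total=34, k=8

Final answer: 34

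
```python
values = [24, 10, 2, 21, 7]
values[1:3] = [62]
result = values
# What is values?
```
Trace:
  values=[24, 10, 2, 21, 7]
  values=[24, 62, 21, 7]
  values=[24, 62, 21, 7], result=[24, 62, 21, 7]

Final answer: [24, 62, 21, 7]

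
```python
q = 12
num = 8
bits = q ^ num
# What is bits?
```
Trace:
  q=12
  q=12, num=8
  q=12, num=8, bits=4

Final answer: 4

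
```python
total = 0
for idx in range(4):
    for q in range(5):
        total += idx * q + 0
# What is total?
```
Trace:
  total=0
  total=0, idx=0, q=0
  total=0, idx=0, q=1
  total=0, idx=0, q=2
  total=0, idx=0, q=3
  total=0, idx=0, q=4
  total=0, idx=1, q=0
  total=1, idx=1, q=1
  total=3, idx=1, q=2
  total=6, idx=1, q=3
  total=10, idx=1, q=4
  total=10, idx=2, q=0
  total=12, idx=2, q=1
  total=16, idx=2, q=2
  total=22, idx=2, q=3
  total=30, idx=2, q=4
  total=30, idx=3, q=0
  total=33, idx=3, q=1
  total=39, idx=3, q=2
  total=48, idx=3, q=3
  total=60, idx=3, q=4

Final answer: 60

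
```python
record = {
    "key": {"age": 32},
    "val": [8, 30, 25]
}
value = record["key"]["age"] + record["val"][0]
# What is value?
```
Trace:
  record={'key': {'age': 32}, 'val': [8, 30, 25]}
  record={'key': {'age': 32}, 'val': [8, 30, 25]}, value=40

Final answer: 40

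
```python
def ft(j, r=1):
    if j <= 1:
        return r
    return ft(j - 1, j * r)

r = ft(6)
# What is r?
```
Call trace:
ft(j=6, r=1)
  ft(j=5, r=6)
    ft(j=4, r=30)
      ft(j=3, r=120)
        ft(j=2, r=360)
          ft(j=1, r=720)
          -> return 720
        -> return 720
      -> return 720
    -> return 720
  -> return 720
-> return 720

Final answer: 720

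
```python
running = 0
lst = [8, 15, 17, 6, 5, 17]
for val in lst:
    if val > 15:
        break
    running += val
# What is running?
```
Trace:
  running=0
  running=8, val=8
  running=23, val=15
  running=23, val=17

Final answer: 23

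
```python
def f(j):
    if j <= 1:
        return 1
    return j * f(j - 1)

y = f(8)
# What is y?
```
Call trace:
f(j=8)
  f(j=7)
    f(j=6)
      f(j=5)
        f(j=4)
          f(j=3)
            f(j=2)
              f(j=1)
              -> return 1
            -> return 2
          -> return 6
        -> return 24
      -> return 120
    -> return 720
  -> return 5040
-> return 40320

Final answer: 40320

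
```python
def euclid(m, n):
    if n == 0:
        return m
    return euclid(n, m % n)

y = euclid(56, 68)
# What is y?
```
Call trace:
euclid(m=56, n=68)
  euclid(m=68, n=56)
    euclid(m=56, n=12)
      euclid(m=12, n=8)
        euclid(m=8, n=4)
          euclid(m=4, n=0)
          -> return 4
        -> return 4
      -> return 4
    -> return 4
  -> return 4
-> return 4

Final answer: 4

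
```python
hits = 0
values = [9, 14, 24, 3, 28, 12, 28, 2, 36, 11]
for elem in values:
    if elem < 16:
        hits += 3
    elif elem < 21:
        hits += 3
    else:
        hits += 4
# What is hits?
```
Trace:
  hits=0
  hits=3, elem=9
  hits=6, elem=14
  hits=10, elem=24
  hits=13, elem=3
  hits=17, elem=28
  hits=20, elem=12
  hits=24, elem=28
  hits=27, elem=2
  hits=31, elem=36
  hits=34, elem=11

Final answer: 34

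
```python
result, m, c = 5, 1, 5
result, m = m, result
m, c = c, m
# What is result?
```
Trace:
  result=5, m=1, c=5
  result=1, m=5, c=5
  result=1, m=5, c=5

Final answer: 1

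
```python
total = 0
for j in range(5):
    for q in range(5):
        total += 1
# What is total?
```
Trace:
  total=0
  total=1, j=0, q=0
  total=2, j=0, q=1
  total=3, j=0, q=2
  total=4, j=0, q=3
  total=5, j=0, q=4
  total=6, j=1, q=0
  total=7, j=1, q=1
  total=8, j=1, q=2
  total=9, j=1, q=3
  total=10, j=1, q=4
  total=11, j=2, q=0
  total=12, j=2, q=1
  total=13, j=2, q=2
  total=14, j=2, q=3
  total=15, j=2, q=4
  total=16, j=3, q=0
  total=17, j=3, q=1
  total=18, j=3, q=2
  total=19, j=3, q=3
  total=20, j=3, q=4
  total=21, j=4, q=0
  total=22, j=4, q=1
  total=23, j=4, q=2
  total=24, j=4, q=3
  total=25, j=4, q=4

Final answer: 25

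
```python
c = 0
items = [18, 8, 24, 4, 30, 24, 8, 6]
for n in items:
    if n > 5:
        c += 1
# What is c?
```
Trace:
  c=0
  c=1, n=18
  c=2, n=8
  c=3, n=24
  c=3, n=4
  c=4, n=30
  c=5, n=24
  c=6, n=8
  c=7, n=6

Final answer: 7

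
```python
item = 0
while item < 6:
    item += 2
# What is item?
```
Trace:
  item=0
  item=2
  item=4
  item=6

Final answer: 6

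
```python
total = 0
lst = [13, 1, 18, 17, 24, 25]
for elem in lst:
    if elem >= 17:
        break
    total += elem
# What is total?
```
Trace:
  total=0
  total=13, elem=13
  total=14, elem=1
  total=14, elem=18

Final answer: 14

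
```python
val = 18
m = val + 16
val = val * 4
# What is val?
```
Trace:
  val=18
  val=18, m=34
  val=72, m=34

Final answer: 72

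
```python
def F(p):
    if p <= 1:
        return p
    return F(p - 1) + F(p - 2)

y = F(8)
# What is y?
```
Call trace (a repeated sub-call is expanded the first time; later identical calls just restate its return value):
F(p=8)
  F(p=7)
    F(p=6)
      F(p=5)
        F(p=4)
          F(p=3)
            F(p=2)
              F(p=1)
              -> return 1
              F(p=0)
              -> return 0
            -> return 1
            F(p=1)
            -> return 1
          -> return 2
          F(p=2) -> return 1  (same call as traced above)
        -> return 3
        F(p=3) -> return 2  (same call as traced above)
      -> return 5
      F(p=4) -> return 3  (same call as traced above)
    -> return 8
    F(p=5) -> return 5  (same call as traced above)
  -> return 13
  F(p=6) -> return 8  (same call as traced above)
-> return 21

Final answer: 21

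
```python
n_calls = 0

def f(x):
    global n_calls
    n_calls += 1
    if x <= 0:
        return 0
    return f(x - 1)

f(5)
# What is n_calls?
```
Call trace:
f(x=5)
  f(x=4)
    f(x=3)
      f(x=2)
        f(x=1)
          f(x=0)
          -> return 0
        -> return 0
      -> return 0
    -> return 0
  -> return 0
-> return 0

n_calls is incremented once per call. f is entered once for each x = 5, 4, 3, 2, 1, 0 (the x <= 0 call returns without recursing), i.e. 5 + 1 calls.
n_calls = 6

Final answer: 6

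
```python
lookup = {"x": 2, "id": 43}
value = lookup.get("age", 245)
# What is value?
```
Trace:
  lookup={'x': 2, 'id': 43}
  lookup={'x': 2, 'id': 43}, value=245

Final answer: 245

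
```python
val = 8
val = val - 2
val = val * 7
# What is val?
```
Trace:
  val=8
  val=6
  val=42

Final answer: 42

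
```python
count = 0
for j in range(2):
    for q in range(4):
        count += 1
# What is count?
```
Trace:
  count=0
  count=1, j=0, q=0
  count=2, j=0, q=1
  count=3, j=0, q=2
  count=4, j=0, q=3
  count=5, j=1, q=0
  count=6, j=1, q=1
  count=7, j=1, q=2
  count=8, j=1, q=3

Final answer: 8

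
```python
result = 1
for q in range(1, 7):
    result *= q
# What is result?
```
Trace:
  result=1
  result=1, q=1
  result=2, q=2
  result=6, q=3
  result=24, q=4
  result=120, q=5
  result=720, q=6

Final answer: 720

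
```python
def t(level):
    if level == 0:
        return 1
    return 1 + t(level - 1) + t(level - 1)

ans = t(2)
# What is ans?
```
Call trace (a repeated sub-call is expanded the first time; later identical calls just restate its return value):
t(level=2)
  t(level=1)
    t(level=0)
    -> return 1
    t(level=0)
    -> return 1
  -> return 3
  t(level=1) -> return 3  (same call as traced above)
-> return 7

Final answer: 7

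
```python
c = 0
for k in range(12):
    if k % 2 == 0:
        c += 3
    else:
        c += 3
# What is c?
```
Trace:
  c=0
  c=3, k=0
  c=6, k=1
  c=9, k=2
  c=12, k=3
  c=15, k=4
  c=18, k=5
  c=21, k=6
  c=24, k=7
  c=27, k=8
  c=30, k=9
  c=33, k=10
  c=36, k=11

Final answer: 36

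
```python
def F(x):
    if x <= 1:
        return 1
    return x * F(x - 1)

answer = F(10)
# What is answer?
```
Call trace:
F(x=10)
  F(x=9)
    F(x=8)
      F(x=7)
        F(x=6)
          F(x=5)
            F(x=4)
              F(x=3)
                F(x=2)
                  F(x=1)
                  -> return 1
                -> return 2
              -> return 6
            -> return 24
          -> return 120
        -> return 720
      -> return 5040
    -> return 40320
  -> return 362880
-> return 3628800

Final answer: 3628800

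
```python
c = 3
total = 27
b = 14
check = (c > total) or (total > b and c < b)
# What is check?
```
Trace:
  c=3
  c=3, total=27
  c=3, total=27, b=14
  c=3, total=27, b=14, check=True

Final answer: True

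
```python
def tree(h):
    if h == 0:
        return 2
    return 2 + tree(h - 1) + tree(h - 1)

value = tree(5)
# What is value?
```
Call trace (a repeated sub-call is expanded the first time; later identical calls just restate its return value):
tree(h=5)
  tree(h=4)
    tree(h=3)
      tree(h=2)
        tree(h=1)
          tree(h=0)
          -> return 2
          tree(h=0)
          -> return 2
        -> return 6
        tree(h=1) -> return 6  (same call as traced above)
      -> return 14
      tree(h=2) -> return 14  (same call as traced above)
    -> return 30
    tree(h=3) -> return 30  (same call as traced above)
  -> return 62
  tree(h=4) -> return 62  (same call as traced above)
-> return 126

Final answer: 126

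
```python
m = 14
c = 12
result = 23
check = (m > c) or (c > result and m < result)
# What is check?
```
Trace:
  m=14
  m=14, c=12
  m=14, c=12, result=23
  m=14, c=12, result=23, check=True

Final answer: True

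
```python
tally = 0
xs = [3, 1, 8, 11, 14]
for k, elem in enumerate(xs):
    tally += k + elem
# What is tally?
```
Trace:
  tally=0
  tally=3, k=0, elem=3
  tally=5, k=1, elem=1
  tally=15, k=2, elem=8
  tally=29, k=3, elem=11
  tally=47, k=4, elem=14

Final answer: 47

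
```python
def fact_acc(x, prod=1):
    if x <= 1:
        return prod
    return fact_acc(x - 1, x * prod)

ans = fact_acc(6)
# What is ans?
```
Call trace:
fact_acc(x=6, prod=1)
  fact_acc(x=5, prod=6)
    fact_acc(x=4, prod=30)
      fact_acc(x=3, prod=120)
        fact_acc(x=2, prod=360)
          fact_acc(x=1, prod=720)
          -> return 720
        -> return 720
      -> return 720
    -> return 720
  -> return 720
-> return 720

Final answer: 720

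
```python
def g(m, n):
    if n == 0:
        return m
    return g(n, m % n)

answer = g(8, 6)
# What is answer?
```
Call trace:
g(m=8, n=6)
  g(m=6, n=2)
    g(m=2, n=0)
    -> return 2
  -> return 2
-> return 2

Final answer: 2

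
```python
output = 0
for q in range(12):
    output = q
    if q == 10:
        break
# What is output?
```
Trace:
  output=0
  output=0, q=0
  output=1, q=1
  output=2, q=2
  output=3, q=3
  output=4, q=4
  output=5, q=5
  output=6, q=6
  output=7, q=7
  output=8, q=8
  output=9, q=9
  output=10, q=10

Final answer: 10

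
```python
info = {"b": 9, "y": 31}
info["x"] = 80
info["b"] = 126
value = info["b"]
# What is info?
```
Trace:
  info={'b': 9, 'y': 31}
  info={'b': 9, 'y': 31, 'x': 80}
  info={'b': 126, 'y': 31, 'x': 80}
  info={'b': 126, 'y': 31, 'x': 80}, value=126

Final answer: {'b': 126, 'y': 31, 'x': 80}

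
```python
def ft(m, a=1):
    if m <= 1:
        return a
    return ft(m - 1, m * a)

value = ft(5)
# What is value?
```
Call trace:
ft(m=5, a=1)
  ft(m=4, a=5)
    ft(m=3, a=20)
      ft(m=2, a=60)
        ft(m=1, a=120)
        -> return 120
      -> return 120
    -> return 120
  -> return 120
-> return 120

Final answer: 120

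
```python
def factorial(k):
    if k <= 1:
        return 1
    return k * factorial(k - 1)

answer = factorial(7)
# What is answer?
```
Call trace:
factorial(k=7)
  factorial(k=6)
    factorial(k=5)
      factorial(k=4)
        factorial(k=3)
          factorial(k=2)
            factorial(k=1)
            -> return 1
          -> return 2
        -> return 6
      -> return 24
    -> return 120
  -> return 720
-> return 5040

Final answer: 5040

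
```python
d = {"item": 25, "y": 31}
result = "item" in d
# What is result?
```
Trace:
  d={'item': 25, 'y': 31}
  d={'item': 25, 'y': 31}, result=True

Final answer: True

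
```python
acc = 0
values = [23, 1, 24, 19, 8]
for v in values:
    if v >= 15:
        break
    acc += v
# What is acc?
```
Trace:
  acc=0
  acc=0, v=23

Final answer: 0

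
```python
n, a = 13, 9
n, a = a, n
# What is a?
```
Trace:
  n=13, a=9
  n=9, a=13

Final answer: 13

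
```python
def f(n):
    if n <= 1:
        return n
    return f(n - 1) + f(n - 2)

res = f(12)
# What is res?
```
Call trace (a repeated sub-call is expanded the first time; later identical calls just restate its return value):
f(n=12)
  f(n=11)
    f(n=10)
      f(n=9)
        f(n=8)
          f(n=7)
            f(n=6)
              f(n=5)
                f(n=4)
                  f(n=3)
                    f(n=2)
                      f(n=1)
                      -> return 1
                      f(n=0)
                      -> return 0
                    -> return 1
                    f(n=1)
                    -> return 1
                  -> return 2
                  f(n=2) -> return 1  (same call as traced above)
                -> return 3
                f(n=3) -> return 2  (same call as traced above)
              -> return 5
              f(n=4) -> return 3  (same call as traced above)
            -> return 8
            f(n=5) -> return 5  (same call as traced above)
          -> return 13
          f(n=6) -> return 8  (same call as traced above)
        -> return 21
        f(n=7) -> return 13  (same call as traced above)
      -> return 34
      f(n=8) -> return 21  (same call as traced above)
    -> return 55
    f(n=9) -> return 34  (same call as traced above)
  -> return 89
  f(n=10) -> return 55  (same call as traced above)
-> return 144

Final answer: 144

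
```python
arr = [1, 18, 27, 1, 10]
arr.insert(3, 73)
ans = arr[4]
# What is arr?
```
Trace:
  arr=[1, 18, 27, 1, 10]
  arr=[1, 18, 27, 73, 1, 10]
  arr=[1, 18, 27, 73, 1, 10], ans=1

Final answer: [1, 18, 27, 73, 1, 10]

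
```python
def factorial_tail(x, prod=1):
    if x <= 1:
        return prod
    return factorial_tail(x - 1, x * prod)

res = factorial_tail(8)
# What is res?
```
Call trace:
factorial_tail(x=8, prod=1)
  factorial_tail(x=7, prod=8)
    factorial_tail(x=6, prod=56)
      factorial_tail(x=5, prod=336)
        factorial_tail(x=4, prod=1680)
          factorial_tail(x=3, prod=6720)
            factorial_tail(x=2, prod=20160)
              factorial_tail(x=1, prod=40320)
              -> return 40320
            -> return 40320
          -> return 40320
        -> return 40320
      -> return 40320
    -> return 40320
  -> return 40320
-> return 40320

Final answer: 40320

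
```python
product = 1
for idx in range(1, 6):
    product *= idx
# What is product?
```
Trace:
  product=1
  product=1, idx=1
  product=2, idx=2
  product=6, idx=3
  product=24, idx=4
  product=120, idx=5

Final answer: 120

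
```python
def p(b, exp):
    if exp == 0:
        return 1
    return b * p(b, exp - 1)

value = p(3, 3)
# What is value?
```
Call trace:
p(b=3, exp=3)
  p(b=3, exp=2)
    p(b=3, exp=1)
      p(b=3, exp=0)
      -> return 1
    -> return 3
  -> return 9
-> return 27

Final answer: 27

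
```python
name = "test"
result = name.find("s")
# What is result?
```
Trace:
  name='test'
  name='test', result=2

Final answer: 2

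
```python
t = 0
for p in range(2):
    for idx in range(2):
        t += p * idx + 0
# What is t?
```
Trace:
  t=0
  t=0, p=0, idx=0
  t=0, p=0, idx=1
  t=0, p=1, idx=0
  t=1, p=1, idx=1

Final answer: 1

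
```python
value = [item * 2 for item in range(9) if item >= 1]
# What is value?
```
Trace:
  item=0
  item=1
  item=2
  item=3
  item=4
  item=5
  item=6
  item=7
  item=8
  value=[2, 4, 6, 8, 10, 12, 14, 16]

Final answer: [2, 4, 6, 8, 10, 12, 14, 16]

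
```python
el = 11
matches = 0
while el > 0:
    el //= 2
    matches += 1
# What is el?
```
Trace:
  el=11
  el=11, matches=0
  el=5, matches=1
  el=2, matches=2
  el=1, matches=3
  el=0, matches=4

Final answer: 0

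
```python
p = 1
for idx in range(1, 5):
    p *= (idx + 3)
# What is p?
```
Trace:
  p=1
  p=4, idx=1
  p=20, idx=2
  p=120, idx=3
  p=840, idx=4

Final answer: 840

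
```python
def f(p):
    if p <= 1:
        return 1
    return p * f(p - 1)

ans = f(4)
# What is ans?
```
Call trace:
f(p=4)
  f(p=3)
    f(p=2)
      f(p=1)
      -> return 1
    -> return 2
  -> return 6
-> return 24

Final answer: 24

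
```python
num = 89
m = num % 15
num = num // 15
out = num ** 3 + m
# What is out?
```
Trace:
  num=89
  num=89, m=14
  num=5, m=14
  num=5, m=14, out=139

Final answer: 139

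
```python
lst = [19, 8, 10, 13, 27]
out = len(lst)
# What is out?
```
Trace:
  lst=[19, 8, 10, 13, 27]
  lst=[19, 8, 10, 13, 27], out=5

Final answer: 5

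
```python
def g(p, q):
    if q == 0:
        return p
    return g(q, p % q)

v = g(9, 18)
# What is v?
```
Call trace:
g(p=9, q=18)
  g(p=18, q=9)
    g(p=9, q=0)
    -> return 9
  -> return 9
-> return 9

Final answer: 9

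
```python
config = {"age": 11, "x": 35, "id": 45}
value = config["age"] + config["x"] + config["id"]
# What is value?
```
Trace:
  config={'age': 11, 'x': 35, 'id': 45}
  config={'age': 11, 'x': 35, 'id': 45}, value=91

Final answer: 91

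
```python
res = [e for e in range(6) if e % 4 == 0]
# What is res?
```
Trace:
  e=0
  e=1
  e=2
  e=3
  e=4
  e=5
  res=[0, 4]

Final answer: [0, 4]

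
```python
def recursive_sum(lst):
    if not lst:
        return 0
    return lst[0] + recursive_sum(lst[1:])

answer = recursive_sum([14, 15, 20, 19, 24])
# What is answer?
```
Call trace:
recursive_sum(lst=[14, 15, 20, 19, 24])
  recursive_sum(lst=[15, 20, 19, 24])
    recursive_sum(lst=[20, 19, 24])
      recursive_sum(lst=[19, 24])
        recursive_sum(lst=[24])
          recursive_sum(lst=[])
          -> return 0
        -> return 24
      -> return 43
    -> return 63
  -> return 78
-> return 92

Final answer: 92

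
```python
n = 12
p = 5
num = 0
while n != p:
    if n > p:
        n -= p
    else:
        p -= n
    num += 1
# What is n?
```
Trace:
  n=12
  n=12, p=5
  n=12, p=5, num=0
  n=7, p=5, num=1
  n=2, p=5, num=2
  n=2, p=3, num=3
  n=2, p=1, num=4
  n=1, p=1, num=5

Final answer: 1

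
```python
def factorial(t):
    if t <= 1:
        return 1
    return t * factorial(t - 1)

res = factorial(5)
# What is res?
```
Call trace:
factorial(t=5)
  factorial(t=4)
    factorial(t=3)
      factorial(t=2)
        factorial(t=1)
        -> return 1
      -> return 2
    -> return 6
  -> return 24
-> return 120

Final answer: 120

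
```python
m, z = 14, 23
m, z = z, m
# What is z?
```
Trace:
  m=14, z=23
  m=23, z=14

Final answer: 14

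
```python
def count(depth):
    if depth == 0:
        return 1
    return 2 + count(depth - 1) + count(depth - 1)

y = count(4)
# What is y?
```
Call trace (a repeated sub-call is expanded the first time; later identical calls just restate its return value):
count(depth=4)
  count(depth=3)
    count(depth=2)
      count(depth=1)
        count(depth=0)
        -> return 1
        count(depth=0)
        -> return 1
      -> return 4
      count(depth=1) -> return 4  (same call as traced above)
    -> return 10
    count(depth=2) -> return 10  (same call as traced above)
  -> return 22
  count(depth=3) -> return 22  (same call as traced above)
-> return 46

Final answer: 46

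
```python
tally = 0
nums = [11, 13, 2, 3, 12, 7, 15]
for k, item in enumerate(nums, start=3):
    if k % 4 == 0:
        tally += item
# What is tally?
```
Trace:
  tally=0
  tally=0, k=3, item=11
  tally=13, k=4, item=13
  tally=13, k=5, item=2
  tally=13, k=6, item=3
  tally=13, k=7, item=12
  tally=20, k=8, item=7
  tally=20, k=9, item=15

Final answer: 20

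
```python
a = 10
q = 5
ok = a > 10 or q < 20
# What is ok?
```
Trace:
  a=10
  a=10, q=5
  a=10, q=5, ok=True

Final answer: True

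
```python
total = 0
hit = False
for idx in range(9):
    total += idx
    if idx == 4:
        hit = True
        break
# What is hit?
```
Trace:
  total=0
  total=0, hit=False
  total=0, hit=False, idx=0
  total=1, hit=False, idx=1
  total=3, hit=False, idx=2
  total=6, hit=False, idx=3
  total=10, hit=True, idx=4

Final answer: True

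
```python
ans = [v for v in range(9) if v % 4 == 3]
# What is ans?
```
Trace:
  v=0
  v=1
  v=2
  v=3
  v=4
  v=5
  v=6
  v=7
  v=8
  ans=[3, 7]

Final answer: [3, 7]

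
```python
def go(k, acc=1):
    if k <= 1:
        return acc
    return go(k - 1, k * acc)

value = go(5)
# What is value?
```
Call trace:
go(k=5, acc=1)
  go(k=4, acc=5)
    go(k=3, acc=20)
      go(k=2, acc=60)
        go(k=1, acc=120)
        -> return 120
      -> return 120
    -> return 120
  -> return 120
-> return 120

Final answer: 120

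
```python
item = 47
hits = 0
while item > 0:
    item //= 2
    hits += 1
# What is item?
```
Trace:
  item=47
  item=47, hits=0
  item=23, hits=1
  item=11, hits=2
  item=5, hits=3
  item=2, hits=4
  item=1, hits=5
  item=0, hits=6

Final answer: 0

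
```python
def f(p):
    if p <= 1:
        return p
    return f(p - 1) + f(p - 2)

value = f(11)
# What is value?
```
Call trace (a repeated sub-call is expanded the first time; later identical calls just restate its return value):
f(p=11)
  f(p=10)
    f(p=9)
      f(p=8)
        f(p=7)
          f(p=6)
            f(p=5)
              f(p=4)
                f(p=3)
                  f(p=2)
                    f(p=1)
                    -> return 1
                    f(p=0)
                    -> return 0
                  -> return 1
                  f(p=1)
                  -> return 1
                -> return 2
                f(p=2) -> return 1  (same call as traced above)
              -> return 3
              f(p=3) -> return 2  (same call as traced above)
            -> return 5
            f(p=4) -> return 3  (same call as traced above)
          -> return 8
          f(p=5) -> return 5  (same call as traced above)
        -> return 13
        f(p=6) -> return 8  (same call as traced above)
      -> return 21
      f(p=7) -> return 13  (same call as traced above)
    -> return 34
    f(p=8) -> return 21  (same call as traced above)
  -> return 55
  f(p=9) -> return 34  (same call as traced above)
-> return 89

Final answer: 89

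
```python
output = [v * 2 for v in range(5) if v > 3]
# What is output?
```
Trace:
  v=0
  v=1
  v=2
  v=3
  v=4
  output=[8]

Final answer: [8]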